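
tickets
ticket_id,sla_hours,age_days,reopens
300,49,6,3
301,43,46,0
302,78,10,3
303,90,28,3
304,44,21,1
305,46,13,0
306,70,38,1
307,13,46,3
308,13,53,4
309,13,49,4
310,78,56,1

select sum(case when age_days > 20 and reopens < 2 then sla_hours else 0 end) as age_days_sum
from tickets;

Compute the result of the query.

235

ticket_id=300: ✗
ticket_id=301: ✓ → 43
ticket_id=302: ✗
ticket_id=303: ✗
ticket_id=304: ✓ → 44
ticket_id=305: ✗
ticket_id=306: ✓ → 70
ticket_id=307: ✗
ticket_id=308: ✗
ticket_id=309: ✗
ticket_id=310: ✓ → 78
age_days_sum = 43 + 44 + 70 + 78 = 235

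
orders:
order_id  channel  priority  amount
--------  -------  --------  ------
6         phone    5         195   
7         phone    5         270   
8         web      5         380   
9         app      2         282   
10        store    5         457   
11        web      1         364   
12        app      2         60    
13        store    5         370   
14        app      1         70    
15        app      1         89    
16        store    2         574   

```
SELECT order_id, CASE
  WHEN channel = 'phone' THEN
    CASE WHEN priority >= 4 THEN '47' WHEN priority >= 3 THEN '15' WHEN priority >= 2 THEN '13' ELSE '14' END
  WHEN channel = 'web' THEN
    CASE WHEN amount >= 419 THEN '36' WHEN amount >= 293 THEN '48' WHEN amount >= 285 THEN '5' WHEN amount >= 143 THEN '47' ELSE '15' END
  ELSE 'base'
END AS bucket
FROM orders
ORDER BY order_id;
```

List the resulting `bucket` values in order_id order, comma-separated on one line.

order_id=6: channel='phone' → inner[priority >= 4] → 47
order_id=7: channel='phone' → inner[priority >= 4] → 47
order_id=8: channel='web' → inner[amount >= 293] → 48
order_id=9: channel='app' → outer ELSE → base
order_id=10: channel='store' → outer ELSE → base
order_id=11: channel='web' → inner[amount >= 293] → 48
order_id=12: channel='app' → outer ELSE → base
order_id=13: channel='store' → outer ELSE → base
order_id=14: channel='app' → outer ELSE → base
order_id=15: channel='app' → outer ELSE → base
order_id=16: channel='store' → outer ELSE → base

47, 47, 48, base, base, 48, base, base, base, base, base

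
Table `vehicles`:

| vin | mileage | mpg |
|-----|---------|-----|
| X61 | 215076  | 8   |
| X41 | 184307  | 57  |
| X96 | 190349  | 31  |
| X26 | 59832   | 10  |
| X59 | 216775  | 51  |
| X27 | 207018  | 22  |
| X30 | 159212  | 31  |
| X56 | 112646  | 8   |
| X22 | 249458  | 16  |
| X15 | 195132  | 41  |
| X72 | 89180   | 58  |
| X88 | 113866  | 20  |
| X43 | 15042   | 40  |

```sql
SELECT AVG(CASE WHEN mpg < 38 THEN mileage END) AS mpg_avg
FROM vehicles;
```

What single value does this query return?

vin=X61: ✓ → 215076
vin=X41: ✗
vin=X96: ✓ → 190349
vin=X26: ✓ → 59832
vin=X59: ✗
vin=X27: ✓ → 207018
vin=X30: ✓ → 159212
vin=X56: ✓ → 112646
vin=X22: ✓ → 249458
vin=X15: ✗
vin=X72: ✗
vin=X88: ✓ → 113866
vin=X43: ✗
mpg_avg = (215076 + 190349 + 59832 + 207018 + 159212 + 112646 + 249458 + 113866) / 8 = 163432.125

163432.125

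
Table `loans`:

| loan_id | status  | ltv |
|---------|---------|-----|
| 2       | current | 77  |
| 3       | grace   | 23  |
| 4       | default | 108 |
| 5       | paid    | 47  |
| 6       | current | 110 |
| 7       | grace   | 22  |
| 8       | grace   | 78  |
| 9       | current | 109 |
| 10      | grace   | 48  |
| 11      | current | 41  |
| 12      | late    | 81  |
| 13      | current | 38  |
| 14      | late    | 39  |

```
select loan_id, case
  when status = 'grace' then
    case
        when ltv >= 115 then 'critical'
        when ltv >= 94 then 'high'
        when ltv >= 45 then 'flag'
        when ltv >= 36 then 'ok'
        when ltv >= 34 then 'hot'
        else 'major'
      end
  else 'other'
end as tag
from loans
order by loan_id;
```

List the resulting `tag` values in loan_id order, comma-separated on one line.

other, major, other, other, other, major, flag, other, flag, other, other, other, other

loan_id=2: status='current' → outer ELSE → other
loan_id=3: status='grace' → inner[ELSE] → major
loan_id=4: status='default' → outer ELSE → other
loan_id=5: status='paid' → outer ELSE → other
loan_id=6: status='current' → outer ELSE → other
loan_id=7: status='grace' → inner[ELSE] → major
loan_id=8: status='grace' → inner[ltv >= 45] → flag
loan_id=9: status='current' → outer ELSE → other
loan_id=10: status='grace' → inner[ltv >= 45] → flag
loan_id=11: status='current' → outer ELSE → other
loan_id=12: status='late' → outer ELSE → other
loan_id=13: status='current' → outer ELSE → other
loan_id=14: status='late' → outer ELSE → other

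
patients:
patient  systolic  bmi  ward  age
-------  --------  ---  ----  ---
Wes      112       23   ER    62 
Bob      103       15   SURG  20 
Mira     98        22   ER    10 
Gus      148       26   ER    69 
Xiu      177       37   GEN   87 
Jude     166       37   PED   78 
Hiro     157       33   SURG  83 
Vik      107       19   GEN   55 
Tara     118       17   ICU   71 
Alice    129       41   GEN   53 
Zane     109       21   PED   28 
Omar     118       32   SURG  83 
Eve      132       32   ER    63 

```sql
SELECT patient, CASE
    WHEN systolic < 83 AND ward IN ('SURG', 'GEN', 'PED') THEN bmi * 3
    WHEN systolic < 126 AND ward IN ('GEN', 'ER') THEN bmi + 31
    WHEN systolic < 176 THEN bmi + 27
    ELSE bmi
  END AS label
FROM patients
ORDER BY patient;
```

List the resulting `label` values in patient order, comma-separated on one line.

patient=Alice: systolic < 176 → 68
patient=Bob: systolic < 176 → 42
patient=Eve: systolic < 176 → 59
patient=Gus: systolic < 176 → 53
patient=Hiro: systolic < 176 → 60
patient=Jude: systolic < 176 → 64
patient=Mira: systolic < 126 AND ward IN ('GEN', 'ER') → 53
patient=Omar: systolic < 176 → 59
patient=Tara: systolic < 176 → 44
patient=Vik: systolic < 126 AND ward IN ('GEN', 'ER') → 50
patient=Wes: systolic < 126 AND ward IN ('GEN', 'ER') → 54
patient=Xiu: ELSE → 37
patient=Zane: systolic < 176 → 48

68, 42, 59, 53, 60, 64, 53, 59, 44, 50, 54, 37, 48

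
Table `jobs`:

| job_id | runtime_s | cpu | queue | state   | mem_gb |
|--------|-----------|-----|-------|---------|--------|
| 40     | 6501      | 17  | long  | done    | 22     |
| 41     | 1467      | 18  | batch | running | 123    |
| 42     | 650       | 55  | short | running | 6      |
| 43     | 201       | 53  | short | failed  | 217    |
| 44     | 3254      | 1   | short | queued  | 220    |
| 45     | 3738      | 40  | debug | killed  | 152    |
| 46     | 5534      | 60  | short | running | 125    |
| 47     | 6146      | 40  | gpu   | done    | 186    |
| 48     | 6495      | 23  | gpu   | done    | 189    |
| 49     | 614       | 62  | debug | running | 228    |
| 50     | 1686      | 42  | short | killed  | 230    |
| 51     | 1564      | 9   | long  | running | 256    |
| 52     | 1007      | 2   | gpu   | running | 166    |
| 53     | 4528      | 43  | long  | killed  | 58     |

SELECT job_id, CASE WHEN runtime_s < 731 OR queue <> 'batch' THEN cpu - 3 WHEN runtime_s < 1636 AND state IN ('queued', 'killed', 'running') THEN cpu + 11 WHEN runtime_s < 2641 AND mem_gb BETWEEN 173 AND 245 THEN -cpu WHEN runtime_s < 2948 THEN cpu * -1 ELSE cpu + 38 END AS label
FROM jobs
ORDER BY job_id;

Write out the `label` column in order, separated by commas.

job_id=40: runtime_s < 731 OR queue <> 'batch' → 14
job_id=41: runtime_s < 1636 AND state IN ('queued', 'killed', 'running') → 29
job_id=42: runtime_s < 731 OR queue <> 'batch' → 52
job_id=43: runtime_s < 731 OR queue <> 'batch' → 50
job_id=44: runtime_s < 731 OR queue <> 'batch' → -2
job_id=45: runtime_s < 731 OR queue <> 'batch' → 37
job_id=46: runtime_s < 731 OR queue <> 'batch' → 57
job_id=47: runtime_s < 731 OR queue <> 'batch' → 37
job_id=48: runtime_s < 731 OR queue <> 'batch' → 20
job_id=49: runtime_s < 731 OR queue <> 'batch' → 59
job_id=50: runtime_s < 731 OR queue <> 'batch' → 39
job_id=51: runtime_s < 731 OR queue <> 'batch' → 6
job_id=52: runtime_s < 731 OR queue <> 'batch' → -1
job_id=53: runtime_s < 731 OR queue <> 'batch' → 40

14, 29, 52, 50, -2, 37, 57, 37, 20, 59, 39, 6, -1, 40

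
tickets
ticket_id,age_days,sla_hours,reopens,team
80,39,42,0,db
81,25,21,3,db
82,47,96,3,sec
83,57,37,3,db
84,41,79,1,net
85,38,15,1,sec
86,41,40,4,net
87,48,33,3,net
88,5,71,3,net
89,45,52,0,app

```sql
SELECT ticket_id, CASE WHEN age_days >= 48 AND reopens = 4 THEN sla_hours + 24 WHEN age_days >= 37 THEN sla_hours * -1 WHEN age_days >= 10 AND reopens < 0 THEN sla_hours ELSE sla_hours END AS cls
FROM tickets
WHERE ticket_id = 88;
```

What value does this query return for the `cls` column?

ticket_id = 88: age_days=5, sla_hours=71, reopens=3, team=net.
age_days >= 48 AND reopens = 4 → false
age_days >= 37 → false
age_days >= 10 AND reopens < 0 → false
No prior WHEN matched → ELSE → 71

71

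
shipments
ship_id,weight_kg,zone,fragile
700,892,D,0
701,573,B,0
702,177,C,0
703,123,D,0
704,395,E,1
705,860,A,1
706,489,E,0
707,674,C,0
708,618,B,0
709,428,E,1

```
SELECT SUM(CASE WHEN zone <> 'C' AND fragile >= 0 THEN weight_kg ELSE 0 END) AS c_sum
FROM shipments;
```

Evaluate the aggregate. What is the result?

ship_id=700: ✓ → 892
ship_id=701: ✓ → 573
ship_id=702: ✗
ship_id=703: ✓ → 123
ship_id=704: ✓ → 395
ship_id=705: ✓ → 860
ship_id=706: ✓ → 489
ship_id=707: ✗
ship_id=708: ✓ → 618
ship_id=709: ✓ → 428
c_sum = 892 + 573 + 123 + 395 + 860 + 489 + 618 + 428 = 4378

4378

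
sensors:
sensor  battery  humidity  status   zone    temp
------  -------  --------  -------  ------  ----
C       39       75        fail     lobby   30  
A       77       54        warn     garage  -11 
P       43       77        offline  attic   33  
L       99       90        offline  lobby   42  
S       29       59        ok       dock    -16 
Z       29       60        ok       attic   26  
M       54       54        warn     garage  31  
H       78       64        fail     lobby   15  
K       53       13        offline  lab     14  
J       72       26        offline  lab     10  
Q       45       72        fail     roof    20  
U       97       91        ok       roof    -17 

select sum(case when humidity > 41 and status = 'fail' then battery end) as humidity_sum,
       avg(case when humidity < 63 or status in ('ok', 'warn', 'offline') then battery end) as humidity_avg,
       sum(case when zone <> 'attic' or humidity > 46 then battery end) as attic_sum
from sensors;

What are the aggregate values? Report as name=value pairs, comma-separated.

humidity_sum=162, humidity_avg=61.4444444444, attic_sum=715

[humidity_sum: humidity > 41 and status = 'fail']
sensor=C: ✓ → 39
sensor=A: ✗
sensor=P: ✗
sensor=L: ✗
sensor=S: ✗
sensor=Z: ✗
sensor=M: ✗
sensor=H: ✓ → 78
sensor=K: ✗
sensor=J: ✗
sensor=Q: ✓ → 45
sensor=U: ✗
humidity_sum = 39 + 78 + 45 = 162
—
[humidity_avg: humidity < 63 or status in ('ok', 'warn', 'offline')]
sensor=C: ✗
sensor=A: ✓ → 77
sensor=P: ✓ → 43
sensor=L: ✓ → 99
sensor=S: ✓ → 29
sensor=Z: ✓ → 29
sensor=M: ✓ → 54
sensor=H: ✗
sensor=K: ✓ → 53
sensor=J: ✓ → 72
sensor=Q: ✗
sensor=U: ✓ → 97
humidity_avg = (77 + 43 + 99 + 29 + 29 + 54 + 53 + 72 + 97) / 9 = 61.4444444444
—
[attic_sum: zone <> 'attic' or humidity > 46]
sensor=C: ✓ → 39
sensor=A: ✓ → 77
sensor=P: ✓ → 43
sensor=L: ✓ → 99
sensor=S: ✓ → 29
sensor=Z: ✓ → 29
sensor=M: ✓ → 54
sensor=H: ✓ → 78
sensor=K: ✓ → 53
sensor=J: ✓ → 72
sensor=Q: ✓ → 45
sensor=U: ✓ → 97
attic_sum = 39 + 77 + 43 + 99 + 29 + 29 + 54 + 78 + 53 + 72 + 45 + 97 = 715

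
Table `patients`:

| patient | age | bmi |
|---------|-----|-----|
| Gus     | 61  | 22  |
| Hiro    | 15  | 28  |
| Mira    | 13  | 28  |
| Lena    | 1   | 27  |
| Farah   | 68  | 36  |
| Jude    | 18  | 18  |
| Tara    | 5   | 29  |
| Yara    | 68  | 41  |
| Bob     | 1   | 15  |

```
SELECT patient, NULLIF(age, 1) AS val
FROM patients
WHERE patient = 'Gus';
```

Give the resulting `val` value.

61

patient = Gus: age=61, bmi=22.
age=61 vs 1: differ → 61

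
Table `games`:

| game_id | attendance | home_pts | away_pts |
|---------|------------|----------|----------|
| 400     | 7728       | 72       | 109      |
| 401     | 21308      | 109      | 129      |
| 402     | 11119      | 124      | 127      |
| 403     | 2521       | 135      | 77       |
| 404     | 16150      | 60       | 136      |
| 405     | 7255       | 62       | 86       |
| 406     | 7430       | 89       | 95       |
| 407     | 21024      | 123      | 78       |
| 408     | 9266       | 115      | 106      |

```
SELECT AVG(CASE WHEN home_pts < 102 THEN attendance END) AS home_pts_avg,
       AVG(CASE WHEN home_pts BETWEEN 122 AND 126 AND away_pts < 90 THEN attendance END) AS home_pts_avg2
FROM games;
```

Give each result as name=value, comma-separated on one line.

[home_pts_avg: home_pts < 102]
game_id=400: ✓ → 7728
game_id=401: ✗
game_id=402: ✗
game_id=403: ✗
game_id=404: ✓ → 16150
game_id=405: ✓ → 7255
game_id=406: ✓ → 7430
game_id=407: ✗
game_id=408: ✗
home_pts_avg = (7728 + 16150 + 7255 + 7430) / 4 = 9640.75
—
[home_pts_avg2: home_pts BETWEEN 122 AND 126 AND away_pts < 90]
game_id=400: ✗
game_id=401: ✗
game_id=402: ✗
game_id=403: ✗
game_id=404: ✗
game_id=405: ✗
game_id=406: ✗
game_id=407: ✓ → 21024
game_id=408: ✗
home_pts_avg2 = 21024

home_pts_avg=9640.75, home_pts_avg2=21024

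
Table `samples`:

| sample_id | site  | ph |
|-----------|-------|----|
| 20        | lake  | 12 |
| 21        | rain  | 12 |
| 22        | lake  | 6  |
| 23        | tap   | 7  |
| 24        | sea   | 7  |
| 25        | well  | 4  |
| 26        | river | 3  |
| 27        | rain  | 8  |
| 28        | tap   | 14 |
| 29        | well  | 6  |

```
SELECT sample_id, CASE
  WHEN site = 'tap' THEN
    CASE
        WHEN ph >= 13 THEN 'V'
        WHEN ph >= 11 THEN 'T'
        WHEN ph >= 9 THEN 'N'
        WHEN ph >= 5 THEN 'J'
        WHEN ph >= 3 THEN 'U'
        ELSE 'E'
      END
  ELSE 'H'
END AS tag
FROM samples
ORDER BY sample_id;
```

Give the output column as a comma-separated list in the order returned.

H, H, H, J, H, H, H, H, V, H

sample_id=20: site='lake' → outer ELSE → H
sample_id=21: site='rain' → outer ELSE → H
sample_id=22: site='lake' → outer ELSE → H
sample_id=23: site='tap' → inner[ph >= 5] → J
sample_id=24: site='sea' → outer ELSE → H
sample_id=25: site='well' → outer ELSE → H
sample_id=26: site='river' → outer ELSE → H
sample_id=27: site='rain' → outer ELSE → H
sample_id=28: site='tap' → inner[ph >= 13] → V
sample_id=29: site='well' → outer ELSE → H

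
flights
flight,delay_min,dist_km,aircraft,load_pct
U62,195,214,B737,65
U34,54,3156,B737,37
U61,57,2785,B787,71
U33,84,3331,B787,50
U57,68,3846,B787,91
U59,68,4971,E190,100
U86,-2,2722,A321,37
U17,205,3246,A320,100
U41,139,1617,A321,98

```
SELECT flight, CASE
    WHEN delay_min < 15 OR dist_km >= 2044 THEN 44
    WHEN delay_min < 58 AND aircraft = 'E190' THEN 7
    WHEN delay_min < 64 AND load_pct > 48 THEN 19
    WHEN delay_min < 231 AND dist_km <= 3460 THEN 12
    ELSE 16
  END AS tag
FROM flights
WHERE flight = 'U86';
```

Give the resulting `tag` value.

flight = U86: delay_min=-2, dist_km=2722, aircraft=A321, load_pct=37.
delay_min < 15 OR dist_km >= 2044 → true → 44

44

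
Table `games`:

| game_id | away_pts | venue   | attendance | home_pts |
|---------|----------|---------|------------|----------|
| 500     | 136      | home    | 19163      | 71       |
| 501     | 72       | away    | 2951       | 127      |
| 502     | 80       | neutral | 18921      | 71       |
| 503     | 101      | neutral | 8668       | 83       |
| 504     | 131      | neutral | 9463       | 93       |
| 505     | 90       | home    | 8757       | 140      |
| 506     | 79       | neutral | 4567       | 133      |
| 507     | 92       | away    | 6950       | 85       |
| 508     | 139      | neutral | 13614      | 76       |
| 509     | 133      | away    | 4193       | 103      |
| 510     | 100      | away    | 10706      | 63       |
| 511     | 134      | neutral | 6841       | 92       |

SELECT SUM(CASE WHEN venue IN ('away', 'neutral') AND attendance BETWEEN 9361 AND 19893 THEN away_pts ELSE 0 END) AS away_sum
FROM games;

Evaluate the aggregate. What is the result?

450

game_id=500: ✗
game_id=501: ✗
game_id=502: ✓ → 80
game_id=503: ✗
game_id=504: ✓ → 131
game_id=505: ✗
game_id=506: ✗
game_id=507: ✗
game_id=508: ✓ → 139
game_id=509: ✗
game_id=510: ✓ → 100
game_id=511: ✗
away_sum = 80 + 131 + 139 + 100 = 450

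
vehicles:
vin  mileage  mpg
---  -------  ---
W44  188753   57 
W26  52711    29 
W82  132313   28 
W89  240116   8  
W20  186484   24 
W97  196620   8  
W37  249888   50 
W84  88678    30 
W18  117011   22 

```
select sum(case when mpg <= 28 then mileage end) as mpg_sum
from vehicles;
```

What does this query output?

872544

vin=W44: ✗
vin=W26: ✗
vin=W82: ✓ → 132313
vin=W89: ✓ → 240116
vin=W20: ✓ → 186484
vin=W97: ✓ → 196620
vin=W37: ✗
vin=W84: ✗
vin=W18: ✓ → 117011
mpg_sum = 132313 + 240116 + 186484 + 196620 + 117011 = 872544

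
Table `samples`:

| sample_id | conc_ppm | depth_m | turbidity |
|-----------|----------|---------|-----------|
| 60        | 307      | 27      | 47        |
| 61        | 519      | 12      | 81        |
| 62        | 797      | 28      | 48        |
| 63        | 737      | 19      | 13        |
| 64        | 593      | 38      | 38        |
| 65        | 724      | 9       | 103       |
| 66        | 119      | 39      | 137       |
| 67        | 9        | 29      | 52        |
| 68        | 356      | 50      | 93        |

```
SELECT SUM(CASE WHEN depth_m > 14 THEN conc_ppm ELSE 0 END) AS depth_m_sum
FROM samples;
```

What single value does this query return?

2918

sample_id=60: ✓ → 307
sample_id=61: ✗
sample_id=62: ✓ → 797
sample_id=63: ✓ → 737
sample_id=64: ✓ → 593
sample_id=65: ✗
sample_id=66: ✓ → 119
sample_id=67: ✓ → 9
sample_id=68: ✓ → 356
depth_m_sum = 307 + 797 + 737 + 593 + 119 + 9 + 356 = 2918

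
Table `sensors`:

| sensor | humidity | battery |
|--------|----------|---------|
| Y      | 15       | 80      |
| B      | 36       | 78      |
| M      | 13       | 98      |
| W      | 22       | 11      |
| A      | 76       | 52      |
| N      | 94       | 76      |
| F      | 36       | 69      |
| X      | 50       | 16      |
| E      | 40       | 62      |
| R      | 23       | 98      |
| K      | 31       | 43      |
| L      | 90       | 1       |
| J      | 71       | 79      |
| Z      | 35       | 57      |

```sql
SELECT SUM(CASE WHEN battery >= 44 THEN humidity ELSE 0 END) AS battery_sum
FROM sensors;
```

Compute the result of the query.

439

sensor=Y: ✓ → 15
sensor=B: ✓ → 36
sensor=M: ✓ → 13
sensor=W: ✗
sensor=A: ✓ → 76
sensor=N: ✓ → 94
sensor=F: ✓ → 36
sensor=X: ✗
sensor=E: ✓ → 40
sensor=R: ✓ → 23
sensor=K: ✗
sensor=L: ✗
sensor=J: ✓ → 71
sensor=Z: ✓ → 35
battery_sum = 15 + 36 + 13 + 76 + 94 + 36 + 40 + 23 + 71 + 35 = 439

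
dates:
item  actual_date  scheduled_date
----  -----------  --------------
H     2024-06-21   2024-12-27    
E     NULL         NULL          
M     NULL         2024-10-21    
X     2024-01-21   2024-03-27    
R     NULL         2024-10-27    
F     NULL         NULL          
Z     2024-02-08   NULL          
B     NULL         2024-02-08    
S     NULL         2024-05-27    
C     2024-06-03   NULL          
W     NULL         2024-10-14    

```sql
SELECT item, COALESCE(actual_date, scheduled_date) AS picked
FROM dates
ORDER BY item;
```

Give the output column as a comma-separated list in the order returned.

2024-02-08, 2024-06-03, NULL, NULL, 2024-06-21, 2024-10-21, 2024-10-27, 2024-05-27, 2024-10-14, 2024-01-21, 2024-02-08

item=B: actual_date=NULL, scheduled_date=2024-02-08 → 2024-02-08
item=C: actual_date=2024-06-03 → 2024-06-03
item=E: actual_date=NULL, scheduled_date=NULL (all NULL) → NULL
item=F: actual_date=NULL, scheduled_date=NULL (all NULL) → NULL
item=H: actual_date=2024-06-21 → 2024-06-21
item=M: actual_date=NULL, scheduled_date=2024-10-21 → 2024-10-21
item=R: actual_date=NULL, scheduled_date=2024-10-27 → 2024-10-27
item=S: actual_date=NULL, scheduled_date=2024-05-27 → 2024-05-27
item=W: actual_date=NULL, scheduled_date=2024-10-14 → 2024-10-14
item=X: actual_date=2024-01-21 → 2024-01-21
item=Z: actual_date=2024-02-08 → 2024-02-08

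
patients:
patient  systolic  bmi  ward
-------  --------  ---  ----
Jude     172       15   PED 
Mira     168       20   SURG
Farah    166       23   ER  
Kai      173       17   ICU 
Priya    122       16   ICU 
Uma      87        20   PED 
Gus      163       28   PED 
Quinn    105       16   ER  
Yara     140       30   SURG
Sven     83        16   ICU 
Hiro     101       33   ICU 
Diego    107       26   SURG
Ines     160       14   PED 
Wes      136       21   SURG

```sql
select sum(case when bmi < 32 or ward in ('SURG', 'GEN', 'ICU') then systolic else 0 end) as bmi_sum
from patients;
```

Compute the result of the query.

1883

patient=Jude: ✓ → 172
patient=Mira: ✓ → 168
patient=Farah: ✓ → 166
patient=Kai: ✓ → 173
patient=Priya: ✓ → 122
patient=Uma: ✓ → 87
patient=Gus: ✓ → 163
patient=Quinn: ✓ → 105
patient=Yara: ✓ → 140
patient=Sven: ✓ → 83
patient=Hiro: ✓ → 101
patient=Diego: ✓ → 107
patient=Ines: ✓ → 160
patient=Wes: ✓ → 136
bmi_sum = 172 + 168 + 166 + 173 + 122 + 87 + 163 + 105 + 140 + 83 + 101 + 107 + 160 + 136 = 1883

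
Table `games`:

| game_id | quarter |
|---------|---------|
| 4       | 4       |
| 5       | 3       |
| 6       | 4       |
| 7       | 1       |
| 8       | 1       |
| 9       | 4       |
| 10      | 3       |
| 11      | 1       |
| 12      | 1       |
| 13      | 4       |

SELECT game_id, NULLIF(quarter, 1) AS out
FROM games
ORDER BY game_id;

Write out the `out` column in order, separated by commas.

game_id=4: quarter=4 vs 1: differ → 4
game_id=5: quarter=3 vs 1: differ → 3
game_id=6: quarter=4 vs 1: differ → 4
game_id=7: quarter=1 vs 1: equal → NULL
game_id=8: quarter=1 vs 1: equal → NULL
game_id=9: quarter=4 vs 1: differ → 4
game_id=10: quarter=3 vs 1: differ → 3
game_id=11: quarter=1 vs 1: equal → NULL
game_id=12: quarter=1 vs 1: equal → NULL
game_id=13: quarter=4 vs 1: differ → 4

4, 3, 4, NULL, NULL, 4, 3, NULL, NULL, 4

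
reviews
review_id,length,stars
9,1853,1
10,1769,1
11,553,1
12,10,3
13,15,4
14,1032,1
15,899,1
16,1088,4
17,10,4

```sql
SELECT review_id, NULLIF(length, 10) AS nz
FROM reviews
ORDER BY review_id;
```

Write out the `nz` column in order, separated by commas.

review_id=9: length=1853 vs 10: differ → 1853
review_id=10: length=1769 vs 10: differ → 1769
review_id=11: length=553 vs 10: differ → 553
review_id=12: length=10 vs 10: equal → NULL
review_id=13: length=15 vs 10: differ → 15
review_id=14: length=1032 vs 10: differ → 1032
review_id=15: length=899 vs 10: differ → 899
review_id=16: length=1088 vs 10: differ → 1088
review_id=17: length=10 vs 10: equal → NULL

1853, 1769, 553, NULL, 15, 1032, 899, 1088, NULL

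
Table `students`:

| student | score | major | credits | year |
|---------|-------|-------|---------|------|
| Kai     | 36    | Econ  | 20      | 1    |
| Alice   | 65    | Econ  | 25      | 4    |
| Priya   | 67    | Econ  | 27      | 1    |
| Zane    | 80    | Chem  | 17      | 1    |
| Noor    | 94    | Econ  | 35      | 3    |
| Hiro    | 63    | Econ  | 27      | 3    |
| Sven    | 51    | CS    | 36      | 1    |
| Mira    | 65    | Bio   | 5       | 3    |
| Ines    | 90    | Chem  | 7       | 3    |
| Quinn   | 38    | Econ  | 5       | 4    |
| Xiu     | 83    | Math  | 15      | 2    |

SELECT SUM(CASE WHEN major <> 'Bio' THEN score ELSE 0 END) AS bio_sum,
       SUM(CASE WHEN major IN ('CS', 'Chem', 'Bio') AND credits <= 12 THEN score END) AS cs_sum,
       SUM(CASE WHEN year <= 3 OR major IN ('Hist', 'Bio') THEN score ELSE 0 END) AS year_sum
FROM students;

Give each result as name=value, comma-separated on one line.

[bio_sum: major <> 'Bio']
student=Kai: ✓ → 36
student=Alice: ✓ → 65
student=Priya: ✓ → 67
student=Zane: ✓ → 80
student=Noor: ✓ → 94
student=Hiro: ✓ → 63
student=Sven: ✓ → 51
student=Mira: ✗
student=Ines: ✓ → 90
student=Quinn: ✓ → 38
student=Xiu: ✓ → 83
bio_sum = 36 + 65 + 67 + 80 + 94 + 63 + 51 + 90 + 38 + 83 = 667
—
[cs_sum: major IN ('CS', 'Chem', 'Bio') AND credits <= 12]
student=Kai: ✗
student=Alice: ✗
student=Priya: ✗
student=Zane: ✗
student=Noor: ✗
student=Hiro: ✗
student=Sven: ✗
student=Mira: ✓ → 65
student=Ines: ✓ → 90
student=Quinn: ✗
student=Xiu: ✗
cs_sum = 65 + 90 = 155
—
[year_sum: year <= 3 OR major IN ('Hist', 'Bio')]
student=Kai: ✓ → 36
student=Alice: ✗
student=Priya: ✓ → 67
student=Zane: ✓ → 80
student=Noor: ✓ → 94
student=Hiro: ✓ → 63
student=Sven: ✓ → 51
student=Mira: ✓ → 65
student=Ines: ✓ → 90
student=Quinn: ✗
student=Xiu: ✓ → 83
year_sum = 36 + 67 + 80 + 94 + 63 + 51 + 65 + 90 + 83 = 629

bio_sum=667, cs_sum=155, year_sum=629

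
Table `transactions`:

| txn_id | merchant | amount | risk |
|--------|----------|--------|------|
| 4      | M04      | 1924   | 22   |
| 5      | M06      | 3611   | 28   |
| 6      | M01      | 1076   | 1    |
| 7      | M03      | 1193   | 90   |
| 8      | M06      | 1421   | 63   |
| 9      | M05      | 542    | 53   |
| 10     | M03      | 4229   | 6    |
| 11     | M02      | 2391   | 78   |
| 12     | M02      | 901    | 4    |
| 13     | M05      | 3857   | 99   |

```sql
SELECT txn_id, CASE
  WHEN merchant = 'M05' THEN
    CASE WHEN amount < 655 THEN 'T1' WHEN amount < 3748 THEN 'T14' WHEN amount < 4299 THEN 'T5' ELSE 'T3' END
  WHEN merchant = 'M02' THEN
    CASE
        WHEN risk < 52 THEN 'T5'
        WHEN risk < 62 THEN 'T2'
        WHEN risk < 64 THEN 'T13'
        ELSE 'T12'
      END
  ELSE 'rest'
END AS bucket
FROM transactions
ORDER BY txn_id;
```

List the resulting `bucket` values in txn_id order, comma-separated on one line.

rest, rest, rest, rest, rest, T1, rest, T12, T5, T5

txn_id=4: merchant='M04' → outer ELSE → rest
txn_id=5: merchant='M06' → outer ELSE → rest
txn_id=6: merchant='M01' → outer ELSE → rest
txn_id=7: merchant='M03' → outer ELSE → rest
txn_id=8: merchant='M06' → outer ELSE → rest
txn_id=9: merchant='M05' → inner[amount < 655] → T1
txn_id=10: merchant='M03' → outer ELSE → rest
txn_id=11: merchant='M02' → inner[ELSE] → T12
txn_id=12: merchant='M02' → inner[risk < 52] → T5
txn_id=13: merchant='M05' → inner[amount < 4299] → T5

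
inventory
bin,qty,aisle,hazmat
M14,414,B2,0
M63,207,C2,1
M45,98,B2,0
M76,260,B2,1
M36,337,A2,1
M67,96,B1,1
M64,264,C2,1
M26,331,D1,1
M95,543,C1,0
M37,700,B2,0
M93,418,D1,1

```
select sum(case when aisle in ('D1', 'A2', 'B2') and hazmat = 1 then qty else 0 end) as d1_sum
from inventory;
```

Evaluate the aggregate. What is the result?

bin=M14: ✗
bin=M63: ✗
bin=M45: ✗
bin=M76: ✓ → 260
bin=M36: ✓ → 337
bin=M67: ✗
bin=M64: ✗
bin=M26: ✓ → 331
bin=M95: ✗
bin=M37: ✗
bin=M93: ✓ → 418
d1_sum = 260 + 337 + 331 + 418 = 1346

1346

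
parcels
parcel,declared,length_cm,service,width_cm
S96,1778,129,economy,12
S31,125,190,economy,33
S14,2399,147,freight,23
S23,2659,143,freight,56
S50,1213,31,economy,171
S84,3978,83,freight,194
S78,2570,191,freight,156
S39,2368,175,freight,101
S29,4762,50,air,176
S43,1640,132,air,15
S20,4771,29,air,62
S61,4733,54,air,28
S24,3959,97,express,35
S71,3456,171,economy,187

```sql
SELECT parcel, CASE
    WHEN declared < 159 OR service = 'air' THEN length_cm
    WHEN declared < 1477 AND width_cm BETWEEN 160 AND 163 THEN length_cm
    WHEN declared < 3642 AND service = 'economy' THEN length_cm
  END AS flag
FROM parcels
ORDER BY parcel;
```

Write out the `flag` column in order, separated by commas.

NULL, 29, NULL, NULL, 50, 190, NULL, 132, 31, 54, 171, NULL, NULL, 129

parcel=S14: (no match → NULL) → NULL
parcel=S20: declared < 159 OR service = 'air' → 29
parcel=S23: (no match → NULL) → NULL
parcel=S24: (no match → NULL) → NULL
parcel=S29: declared < 159 OR service = 'air' → 50
parcel=S31: declared < 159 OR service = 'air' → 190
parcel=S39: (no match → NULL) → NULL
parcel=S43: declared < 159 OR service = 'air' → 132
parcel=S50: declared < 3642 AND service = 'economy' → 31
parcel=S61: declared < 159 OR service = 'air' → 54
parcel=S71: declared < 3642 AND service = 'economy' → 171
parcel=S78: (no match → NULL) → NULL
parcel=S84: (no match → NULL) → NULL
parcel=S96: declared < 3642 AND service = 'economy' → 129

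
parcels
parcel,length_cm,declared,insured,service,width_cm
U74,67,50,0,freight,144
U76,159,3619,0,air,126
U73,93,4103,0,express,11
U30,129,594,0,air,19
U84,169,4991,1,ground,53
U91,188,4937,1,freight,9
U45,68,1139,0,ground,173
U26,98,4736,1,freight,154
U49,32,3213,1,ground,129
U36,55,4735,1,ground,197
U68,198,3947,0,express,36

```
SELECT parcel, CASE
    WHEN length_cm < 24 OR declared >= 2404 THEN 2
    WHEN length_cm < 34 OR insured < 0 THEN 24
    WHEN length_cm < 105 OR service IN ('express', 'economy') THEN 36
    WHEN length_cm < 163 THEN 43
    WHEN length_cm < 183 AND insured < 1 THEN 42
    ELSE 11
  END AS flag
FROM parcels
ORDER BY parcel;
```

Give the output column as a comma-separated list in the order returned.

2, 43, 2, 36, 2, 2, 2, 36, 2, 2, 2

parcel=U26: length_cm < 24 OR declared >= 2404 → 2
parcel=U30: length_cm < 163 → 43
parcel=U36: length_cm < 24 OR declared >= 2404 → 2
parcel=U45: length_cm < 105 OR service IN ('express', 'economy') → 36
parcel=U49: length_cm < 24 OR declared >= 2404 → 2
parcel=U68: length_cm < 24 OR declared >= 2404 → 2
parcel=U73: length_cm < 24 OR declared >= 2404 → 2
parcel=U74: length_cm < 105 OR service IN ('express', 'economy') → 36
parcel=U76: length_cm < 24 OR declared >= 2404 → 2
parcel=U84: length_cm < 24 OR declared >= 2404 → 2
parcel=U91: length_cm < 24 OR declared >= 2404 → 2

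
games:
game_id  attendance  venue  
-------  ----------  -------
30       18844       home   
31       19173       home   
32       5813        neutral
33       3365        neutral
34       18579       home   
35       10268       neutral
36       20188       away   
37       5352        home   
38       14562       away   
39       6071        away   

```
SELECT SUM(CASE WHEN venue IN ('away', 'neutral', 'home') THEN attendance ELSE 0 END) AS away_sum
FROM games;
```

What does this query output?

game_id=30: ✓ → 18844
game_id=31: ✓ → 19173
game_id=32: ✓ → 5813
game_id=33: ✓ → 3365
game_id=34: ✓ → 18579
game_id=35: ✓ → 10268
game_id=36: ✓ → 20188
game_id=37: ✓ → 5352
game_id=38: ✓ → 14562
game_id=39: ✓ → 6071
away_sum = 18844 + 19173 + 5813 + 3365 + 18579 + 10268 + 20188 + 5352 + 14562 + 6071 = 122215

122215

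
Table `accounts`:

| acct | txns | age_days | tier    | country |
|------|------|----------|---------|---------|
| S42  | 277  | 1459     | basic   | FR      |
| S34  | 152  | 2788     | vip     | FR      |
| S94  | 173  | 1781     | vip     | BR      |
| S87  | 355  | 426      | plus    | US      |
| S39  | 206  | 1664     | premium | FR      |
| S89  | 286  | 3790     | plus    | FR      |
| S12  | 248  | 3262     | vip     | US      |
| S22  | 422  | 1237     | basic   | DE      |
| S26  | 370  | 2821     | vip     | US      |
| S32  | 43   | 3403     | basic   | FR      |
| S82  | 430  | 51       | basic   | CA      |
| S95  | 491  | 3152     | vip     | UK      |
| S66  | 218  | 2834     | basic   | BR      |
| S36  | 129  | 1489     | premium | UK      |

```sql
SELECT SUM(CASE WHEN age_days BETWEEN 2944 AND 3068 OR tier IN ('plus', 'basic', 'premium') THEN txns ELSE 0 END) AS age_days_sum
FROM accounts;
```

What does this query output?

2366

acct=S42: ✓ → 277
acct=S34: ✗
acct=S94: ✗
acct=S87: ✓ → 355
acct=S39: ✓ → 206
acct=S89: ✓ → 286
acct=S12: ✗
acct=S22: ✓ → 422
acct=S26: ✗
acct=S32: ✓ → 43
acct=S82: ✓ → 430
acct=S95: ✗
acct=S66: ✓ → 218
acct=S36: ✓ → 129
age_days_sum = 277 + 355 + 206 + 286 + 422 + 43 + 430 + 218 + 129 = 2366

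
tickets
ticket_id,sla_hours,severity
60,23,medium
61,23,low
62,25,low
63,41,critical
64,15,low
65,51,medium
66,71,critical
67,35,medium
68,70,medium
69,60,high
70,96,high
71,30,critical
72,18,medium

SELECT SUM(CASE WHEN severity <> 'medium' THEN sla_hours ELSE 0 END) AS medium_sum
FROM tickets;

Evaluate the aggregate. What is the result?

ticket_id=60: ✗
ticket_id=61: ✓ → 23
ticket_id=62: ✓ → 25
ticket_id=63: ✓ → 41
ticket_id=64: ✓ → 15
ticket_id=65: ✗
ticket_id=66: ✓ → 71
ticket_id=67: ✗
ticket_id=68: ✗
ticket_id=69: ✓ → 60
ticket_id=70: ✓ → 96
ticket_id=71: ✓ → 30
ticket_id=72: ✗
medium_sum = 23 + 25 + 41 + 15 + 71 + 60 + 96 + 30 = 361

361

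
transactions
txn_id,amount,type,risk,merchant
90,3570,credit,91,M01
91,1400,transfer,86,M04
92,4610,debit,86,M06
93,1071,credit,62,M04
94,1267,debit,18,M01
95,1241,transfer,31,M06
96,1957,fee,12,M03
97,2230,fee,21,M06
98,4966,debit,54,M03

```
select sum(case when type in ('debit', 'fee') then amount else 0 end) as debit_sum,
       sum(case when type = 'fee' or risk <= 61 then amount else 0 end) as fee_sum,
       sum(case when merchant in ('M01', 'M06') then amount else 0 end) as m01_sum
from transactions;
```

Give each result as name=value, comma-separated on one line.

debit_sum=15030, fee_sum=11661, m01_sum=12918

[debit_sum: type in ('debit', 'fee')]
txn_id=90: ✗
txn_id=91: ✗
txn_id=92: ✓ → 4610
txn_id=93: ✗
txn_id=94: ✓ → 1267
txn_id=95: ✗
txn_id=96: ✓ → 1957
txn_id=97: ✓ → 2230
txn_id=98: ✓ → 4966
debit_sum = 4610 + 1267 + 1957 + 2230 + 4966 = 15030
—
[fee_sum: type = 'fee' or risk <= 61]
txn_id=90: ✗
txn_id=91: ✗
txn_id=92: ✗
txn_id=93: ✗
txn_id=94: ✓ → 1267
txn_id=95: ✓ → 1241
txn_id=96: ✓ → 1957
txn_id=97: ✓ → 2230
txn_id=98: ✓ → 4966
fee_sum = 1267 + 1241 + 1957 + 2230 + 4966 = 11661
—
[m01_sum: merchant in ('M01', 'M06')]
txn_id=90: ✓ → 3570
txn_id=91: ✗
txn_id=92: ✓ → 4610
txn_id=93: ✗
txn_id=94: ✓ → 1267
txn_id=95: ✓ → 1241
txn_id=96: ✗
txn_id=97: ✓ → 2230
txn_id=98: ✗
m01_sum = 3570 + 4610 + 1267 + 1241 + 2230 = 12918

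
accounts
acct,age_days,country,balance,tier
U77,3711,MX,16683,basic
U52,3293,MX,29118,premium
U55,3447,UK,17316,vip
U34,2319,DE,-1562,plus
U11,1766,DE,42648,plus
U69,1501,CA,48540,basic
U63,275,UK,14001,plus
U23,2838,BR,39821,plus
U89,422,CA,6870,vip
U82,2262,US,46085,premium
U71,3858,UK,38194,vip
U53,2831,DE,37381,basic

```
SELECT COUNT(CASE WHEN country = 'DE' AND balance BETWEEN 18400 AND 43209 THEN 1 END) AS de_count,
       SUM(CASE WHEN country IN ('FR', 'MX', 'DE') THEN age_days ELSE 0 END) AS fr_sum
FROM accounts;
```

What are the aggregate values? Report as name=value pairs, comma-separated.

de_count=2, fr_sum=13920

[de_count: country = 'DE' AND balance BETWEEN 18400 AND 43209]
acct=U77: ✗
acct=U52: ✗
acct=U55: ✗
acct=U34: ✗
acct=U11: ✓ → 1
acct=U69: ✗
acct=U63: ✗
acct=U23: ✗
acct=U89: ✗
acct=U82: ✗
acct=U71: ✗
acct=U53: ✓ → 1
de_count = COUNT(1, 1) = 2
—
[fr_sum: country IN ('FR', 'MX', 'DE')]
acct=U77: ✓ → 3711
acct=U52: ✓ → 3293
acct=U55: ✗
acct=U34: ✓ → 2319
acct=U11: ✓ → 1766
acct=U69: ✗
acct=U63: ✗
acct=U23: ✗
acct=U89: ✗
acct=U82: ✗
acct=U71: ✗
acct=U53: ✓ → 2831
fr_sum = 3711 + 3293 + 2319 + 1766 + 2831 = 13920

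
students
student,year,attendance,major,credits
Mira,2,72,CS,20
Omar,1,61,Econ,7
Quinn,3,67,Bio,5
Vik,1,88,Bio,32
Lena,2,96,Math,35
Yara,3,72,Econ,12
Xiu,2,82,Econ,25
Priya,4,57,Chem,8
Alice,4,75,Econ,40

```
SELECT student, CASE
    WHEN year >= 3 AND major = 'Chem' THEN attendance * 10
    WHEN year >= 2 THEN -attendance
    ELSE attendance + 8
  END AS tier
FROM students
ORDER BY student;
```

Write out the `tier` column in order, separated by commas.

student=Alice: year >= 2 → -75
student=Lena: year >= 2 → -96
student=Mira: year >= 2 → -72
student=Omar: ELSE → 69
student=Priya: year >= 3 AND major = 'Chem' → 570
student=Quinn: year >= 2 → -67
student=Vik: ELSE → 96
student=Xiu: year >= 2 → -82
student=Yara: year >= 2 → -72

-75, -96, -72, 69, 570, -67, 96, -82, -72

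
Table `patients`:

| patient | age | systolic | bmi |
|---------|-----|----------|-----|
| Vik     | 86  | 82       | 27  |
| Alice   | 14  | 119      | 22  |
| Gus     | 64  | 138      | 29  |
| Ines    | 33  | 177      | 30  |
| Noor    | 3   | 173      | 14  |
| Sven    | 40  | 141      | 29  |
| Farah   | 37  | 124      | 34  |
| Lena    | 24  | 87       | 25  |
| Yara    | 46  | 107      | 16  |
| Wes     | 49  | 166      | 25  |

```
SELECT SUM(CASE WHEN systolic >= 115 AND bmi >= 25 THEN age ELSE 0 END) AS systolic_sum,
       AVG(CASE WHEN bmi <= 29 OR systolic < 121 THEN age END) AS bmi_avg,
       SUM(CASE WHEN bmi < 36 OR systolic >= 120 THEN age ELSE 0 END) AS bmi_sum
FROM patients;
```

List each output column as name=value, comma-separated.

systolic_sum=223, bmi_avg=40.75, bmi_sum=396

[systolic_sum: systolic >= 115 AND bmi >= 25]
patient=Vik: ✗
patient=Alice: ✗
patient=Gus: ✓ → 64
patient=Ines: ✓ → 33
patient=Noor: ✗
patient=Sven: ✓ → 40
patient=Farah: ✓ → 37
patient=Lena: ✗
patient=Yara: ✗
patient=Wes: ✓ → 49
systolic_sum = 64 + 33 + 40 + 37 + 49 = 223
—
[bmi_avg: bmi <= 29 OR systolic < 121]
patient=Vik: ✓ → 86
patient=Alice: ✓ → 14
patient=Gus: ✓ → 64
patient=Ines: ✗
patient=Noor: ✓ → 3
patient=Sven: ✓ → 40
patient=Farah: ✗
patient=Lena: ✓ → 24
patient=Yara: ✓ → 46
patient=Wes: ✓ → 49
bmi_avg = (86 + 14 + 64 + 3 + 40 + 24 + 46 + 49) / 8 = 40.75
—
[bmi_sum: bmi < 36 OR systolic >= 120]
patient=Vik: ✓ → 86
patient=Alice: ✓ → 14
patient=Gus: ✓ → 64
patient=Ines: ✓ → 33
patient=Noor: ✓ → 3
patient=Sven: ✓ → 40
patient=Farah: ✓ → 37
patient=Lena: ✓ → 24
patient=Yara: ✓ → 46
patient=Wes: ✓ → 49
bmi_sum = 86 + 14 + 64 + 33 + 3 + 40 + 37 + 24 + 46 + 49 = 396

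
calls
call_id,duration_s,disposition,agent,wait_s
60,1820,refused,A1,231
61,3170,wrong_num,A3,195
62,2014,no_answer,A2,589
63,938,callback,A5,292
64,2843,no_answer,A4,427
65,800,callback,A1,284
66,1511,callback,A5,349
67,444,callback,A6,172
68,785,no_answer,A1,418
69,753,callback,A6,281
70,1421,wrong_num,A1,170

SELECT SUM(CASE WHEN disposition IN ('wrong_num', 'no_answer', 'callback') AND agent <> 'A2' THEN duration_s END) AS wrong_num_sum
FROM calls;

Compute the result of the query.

call_id=60: ✗
call_id=61: ✓ → 3170
call_id=62: ✗
call_id=63: ✓ → 938
call_id=64: ✓ → 2843
call_id=65: ✓ → 800
call_id=66: ✓ → 1511
call_id=67: ✓ → 444
call_id=68: ✓ → 785
call_id=69: ✓ → 753
call_id=70: ✓ → 1421
wrong_num_sum = 3170 + 938 + 2843 + 800 + 1511 + 444 + 785 + 753 + 1421 = 12665

12665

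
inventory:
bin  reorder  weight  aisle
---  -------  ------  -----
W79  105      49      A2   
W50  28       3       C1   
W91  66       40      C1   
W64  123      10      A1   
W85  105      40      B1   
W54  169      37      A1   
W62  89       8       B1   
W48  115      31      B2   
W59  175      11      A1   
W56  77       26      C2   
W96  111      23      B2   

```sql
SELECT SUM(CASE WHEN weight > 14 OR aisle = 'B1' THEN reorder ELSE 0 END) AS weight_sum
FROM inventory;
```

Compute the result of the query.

837

bin=W79: ✓ → 105
bin=W50: ✗
bin=W91: ✓ → 66
bin=W64: ✗
bin=W85: ✓ → 105
bin=W54: ✓ → 169
bin=W62: ✓ → 89
bin=W48: ✓ → 115
bin=W59: ✗
bin=W56: ✓ → 77
bin=W96: ✓ → 111
weight_sum = 105 + 66 + 105 + 169 + 89 + 115 + 77 + 111 = 837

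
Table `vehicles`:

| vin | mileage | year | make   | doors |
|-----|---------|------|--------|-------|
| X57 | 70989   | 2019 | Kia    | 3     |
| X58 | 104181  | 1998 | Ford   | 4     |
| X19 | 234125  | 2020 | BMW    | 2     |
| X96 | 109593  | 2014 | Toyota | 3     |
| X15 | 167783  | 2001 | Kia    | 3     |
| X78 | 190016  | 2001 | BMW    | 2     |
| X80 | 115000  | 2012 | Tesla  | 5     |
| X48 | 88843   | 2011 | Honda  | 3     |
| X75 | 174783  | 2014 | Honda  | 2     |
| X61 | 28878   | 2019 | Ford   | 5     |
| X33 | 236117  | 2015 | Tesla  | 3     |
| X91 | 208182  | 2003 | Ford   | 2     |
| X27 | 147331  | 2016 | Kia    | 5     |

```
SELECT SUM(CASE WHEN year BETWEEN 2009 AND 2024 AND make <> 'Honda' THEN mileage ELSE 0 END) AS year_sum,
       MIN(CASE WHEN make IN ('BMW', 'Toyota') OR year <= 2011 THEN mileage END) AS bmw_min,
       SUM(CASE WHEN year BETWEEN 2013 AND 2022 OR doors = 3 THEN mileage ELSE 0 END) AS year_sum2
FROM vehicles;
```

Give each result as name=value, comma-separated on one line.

year_sum=942033, bmw_min=88843, year_sum2=1258442

[year_sum: year BETWEEN 2009 AND 2024 AND make <> 'Honda']
vin=X57: ✓ → 70989
vin=X58: ✗
vin=X19: ✓ → 234125
vin=X96: ✓ → 109593
vin=X15: ✗
vin=X78: ✗
vin=X80: ✓ → 115000
vin=X48: ✗
vin=X75: ✗
vin=X61: ✓ → 28878
vin=X33: ✓ → 236117
vin=X91: ✗
vin=X27: ✓ → 147331
year_sum = 70989 + 234125 + 109593 + 115000 + 28878 + 236117 + 147331 = 942033
—
[bmw_min: make IN ('BMW', 'Toyota') OR year <= 2011]
vin=X57: ✗
vin=X58: ✓ → 104181
vin=X19: ✓ → 234125
vin=X96: ✓ → 109593
vin=X15: ✓ → 167783
vin=X78: ✓ → 190016
vin=X80: ✗
vin=X48: ✓ → 88843
vin=X75: ✗
vin=X61: ✗
vin=X33: ✗
vin=X91: ✓ → 208182
vin=X27: ✗
bmw_min = MIN(104181, 234125, 109593, 167783, 190016, 88843, 208182) = 88843
—
[year_sum2: year BETWEEN 2013 AND 2022 OR doors = 3]
vin=X57: ✓ → 70989
vin=X58: ✗
vin=X19: ✓ → 234125
vin=X96: ✓ → 109593
vin=X15: ✓ → 167783
vin=X78: ✗
vin=X80: ✗
vin=X48: ✓ → 88843
vin=X75: ✓ → 174783
vin=X61: ✓ → 28878
vin=X33: ✓ → 236117
vin=X91: ✗
vin=X27: ✓ → 147331
year_sum2 = 70989 + 234125 + 109593 + 167783 + 88843 + 174783 + 28878 + 236117 + 147331 = 1258442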